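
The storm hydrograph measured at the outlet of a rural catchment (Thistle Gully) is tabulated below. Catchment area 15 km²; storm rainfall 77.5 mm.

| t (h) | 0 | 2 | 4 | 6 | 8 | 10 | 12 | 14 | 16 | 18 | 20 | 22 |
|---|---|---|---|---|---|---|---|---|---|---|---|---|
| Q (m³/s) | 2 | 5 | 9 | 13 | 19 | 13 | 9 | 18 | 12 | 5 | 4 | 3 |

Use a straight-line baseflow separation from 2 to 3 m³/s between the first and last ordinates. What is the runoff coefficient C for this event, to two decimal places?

ΣQ_DR = 82.00 m³/s; V = ΣQ_DR·Δt = 5.904 × 10^5 m³.
Runoff depth d = V / A = 39.36 mm.
C = d / P = 39.36 / 77.5 = 0.51.

C ≈ 0.51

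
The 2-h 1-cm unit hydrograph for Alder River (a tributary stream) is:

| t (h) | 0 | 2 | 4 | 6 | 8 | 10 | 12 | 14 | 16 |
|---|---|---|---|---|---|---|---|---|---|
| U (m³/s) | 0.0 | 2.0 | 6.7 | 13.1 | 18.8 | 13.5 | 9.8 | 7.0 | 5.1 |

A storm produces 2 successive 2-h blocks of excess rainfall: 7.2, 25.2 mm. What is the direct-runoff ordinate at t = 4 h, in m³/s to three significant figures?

By discrete convolution, Q_j = Σ (P_i / 10 mm) · U_{j−i}.
At t = 4 h (j=2): Q = (7.2/10)·6.7 + (25.2/10)·2.0 = 9.86 m³/s.

Q ≈ 9.86 m³/s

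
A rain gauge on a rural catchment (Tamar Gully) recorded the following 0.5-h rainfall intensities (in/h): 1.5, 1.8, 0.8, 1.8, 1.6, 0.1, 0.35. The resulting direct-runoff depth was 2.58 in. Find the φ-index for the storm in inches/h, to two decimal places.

φ ≈ 0.47 in/h

Only the 5 blocks with intensity above φ contribute runoff: 1.5, 1.8, 0.8, 1.8, 1.6 in/h.
Σ(I−φ)·Δt = d  ⇒  (1.5+1.8+0.8+1.8+1.6 − 5φ)·0.5 = 2.58
φ = (7.500 − 2.58/0.5) / 5 = 0.47 in/h.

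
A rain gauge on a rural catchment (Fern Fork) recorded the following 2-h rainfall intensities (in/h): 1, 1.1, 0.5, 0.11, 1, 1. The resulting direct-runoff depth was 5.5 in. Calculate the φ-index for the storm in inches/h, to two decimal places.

φ ≈ 0.37 in/h

Only the 5 blocks with intensity above φ contribute runoff: 1, 1.1, 0.5, 1, 1 in/h.
Σ(I−φ)·Δt = d  ⇒  (1+1.1+0.5+1+1 − 5φ)·2 = 5.5
φ = (4.600 − 5.5/2) / 5 = 0.37 in/h.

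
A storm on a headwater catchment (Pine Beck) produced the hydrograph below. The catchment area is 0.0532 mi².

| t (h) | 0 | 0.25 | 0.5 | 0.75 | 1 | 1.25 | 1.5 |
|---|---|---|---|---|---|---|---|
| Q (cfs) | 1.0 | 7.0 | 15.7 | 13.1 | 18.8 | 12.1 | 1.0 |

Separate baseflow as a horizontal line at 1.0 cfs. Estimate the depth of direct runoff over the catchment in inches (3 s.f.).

d ≈ 0.449 in

Direct runoff: 0.0, 6.0, 14.7, 12.1, 17.8, 11.1, 0.0 cfs; ΣQ_DR = 61.70 cfs.
V = ΣQ_DR · Δt = 61.70 × 900 s = 55530 ft³.
Over A = 0.0532 mi², depth = V / A = 0.449 in.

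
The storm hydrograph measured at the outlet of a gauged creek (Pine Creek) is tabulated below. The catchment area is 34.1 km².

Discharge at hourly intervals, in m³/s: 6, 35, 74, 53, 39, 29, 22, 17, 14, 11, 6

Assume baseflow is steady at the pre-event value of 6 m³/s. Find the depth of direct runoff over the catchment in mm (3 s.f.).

d ≈ 25.3 mm

Direct runoff: 0.0, 29.0, 68.0, 47.0, 33.0, 23.0, 16.0, 11.0, 8.0, 5.0, 0.0 m³/s; ΣQ_DR = 240.0 m³/s.
V = ΣQ_DR · Δt = 240.0 × 3600 s = 8.640 × 10^5 m³.
Over A = 34.1 km², depth = V / A = 25.3 mm.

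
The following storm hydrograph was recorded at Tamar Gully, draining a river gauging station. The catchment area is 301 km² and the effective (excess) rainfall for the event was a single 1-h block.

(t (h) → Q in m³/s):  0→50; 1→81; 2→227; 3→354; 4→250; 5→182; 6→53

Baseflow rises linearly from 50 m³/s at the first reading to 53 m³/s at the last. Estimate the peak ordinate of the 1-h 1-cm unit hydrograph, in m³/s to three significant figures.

Direct runoff: 0.00, 30.50, 176.00, 302.50, 198.00, 129.50, 0.00 m³/s; ΣQ_DR = 836.5 m³/s, peak = 302.50 m³/s.
Runoff depth d = ΣQ_DR·Δt / A = 836.5 × 3600 / (301 km²) = 10.00 mm.
The 1-cm UH is the DRH scaled by (10 mm)/d, so U_p = 302.50 × 10/10.00 = 302 m³/s.

U_p ≈ 302 m³/s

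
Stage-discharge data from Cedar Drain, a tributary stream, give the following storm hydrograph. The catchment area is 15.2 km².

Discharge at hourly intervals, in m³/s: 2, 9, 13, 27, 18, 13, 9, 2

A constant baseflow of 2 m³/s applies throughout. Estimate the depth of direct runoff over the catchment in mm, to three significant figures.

d ≈ 18.2 mm

Direct runoff: 0.0, 7.0, 11.0, 25.0, 16.0, 11.0, 7.0, 0.0 m³/s; ΣQ_DR = 77.00 m³/s.
V = ΣQ_DR · Δt = 77.00 × 3600 s = 2.772 × 10^5 m³.
Over A = 15.2 km², depth = V / A = 18.2 mm.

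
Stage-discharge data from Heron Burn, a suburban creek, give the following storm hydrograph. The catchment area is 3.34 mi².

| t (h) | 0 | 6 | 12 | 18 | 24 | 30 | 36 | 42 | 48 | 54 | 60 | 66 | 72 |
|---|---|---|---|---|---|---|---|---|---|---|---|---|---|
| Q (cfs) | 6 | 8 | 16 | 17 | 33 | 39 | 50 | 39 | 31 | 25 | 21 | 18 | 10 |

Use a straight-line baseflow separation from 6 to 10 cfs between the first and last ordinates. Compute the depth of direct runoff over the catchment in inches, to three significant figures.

d ≈ 0.582 in

Direct runoff: 0.00, 1.67, 9.33, 10.00, 25.67, 31.33, 42.00, 30.67, 22.33, 16.00, 11.67, 8.33, 0.00 cfs; ΣQ_DR = 209.0 cfs.
V = ΣQ_DR · Δt = 209.0 × 21600 s = 4.514 × 10^6 ft³.
Over A = 3.34 mi², depth = V / A = 0.582 in.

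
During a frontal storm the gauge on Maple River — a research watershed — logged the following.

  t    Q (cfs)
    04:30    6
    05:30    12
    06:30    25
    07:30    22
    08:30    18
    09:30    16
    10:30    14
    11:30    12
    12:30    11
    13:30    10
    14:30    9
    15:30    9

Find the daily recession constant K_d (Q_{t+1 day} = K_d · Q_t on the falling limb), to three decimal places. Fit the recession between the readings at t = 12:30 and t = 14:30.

Between t = 12:30 and t = 14:30 the flow falls from 11 to 9 cfs over 2×1 h = 2 h.
Per-interval ratio K = (9/11)^(1/2) = 0.9045; K_d = K^(24/1) = 0.090.

K_d ≈ 0.090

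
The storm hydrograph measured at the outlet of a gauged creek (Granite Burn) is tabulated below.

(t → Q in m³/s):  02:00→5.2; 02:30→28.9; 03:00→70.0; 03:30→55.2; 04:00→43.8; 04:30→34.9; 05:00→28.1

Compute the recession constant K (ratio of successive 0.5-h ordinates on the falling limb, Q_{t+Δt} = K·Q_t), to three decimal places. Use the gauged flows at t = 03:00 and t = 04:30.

Using the recession-limb readings at t = 03:00 and t = 04:30: Q falls from 70.0 to 34.9 m³/s over 3 intervals.
K = (Q₂/Q₁)^(1/3) = (34.9/70.0)^(1/3) = 0.793.

K ≈ 0.793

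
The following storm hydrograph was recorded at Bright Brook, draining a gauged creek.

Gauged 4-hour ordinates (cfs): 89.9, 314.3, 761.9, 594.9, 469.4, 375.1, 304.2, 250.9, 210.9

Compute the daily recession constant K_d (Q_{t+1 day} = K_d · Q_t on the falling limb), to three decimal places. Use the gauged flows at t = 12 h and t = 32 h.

K_d ≈ 0.288

Between t = 12 h and t = 32 h the flow falls from 594.9 to 210.9 cfs over 5×4 h = 20 h.
Per-interval ratio K = (210.9/594.9)^(1/5) = 0.8127; K_d = K^(24/4) = 0.288.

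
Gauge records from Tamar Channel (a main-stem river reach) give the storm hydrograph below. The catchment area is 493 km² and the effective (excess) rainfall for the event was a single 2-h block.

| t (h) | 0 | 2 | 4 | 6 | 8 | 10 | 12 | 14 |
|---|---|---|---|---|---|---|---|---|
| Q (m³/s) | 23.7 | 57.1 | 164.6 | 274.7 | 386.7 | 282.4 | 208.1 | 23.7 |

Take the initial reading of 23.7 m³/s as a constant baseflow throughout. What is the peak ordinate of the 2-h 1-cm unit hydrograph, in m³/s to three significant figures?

Direct runoff: 0.0, 33.4, 140.9, 251.0, 363.0, 258.7, 184.4, 0.0 m³/s; ΣQ_DR = 1231 m³/s, peak = 363.0 m³/s.
Runoff depth d = ΣQ_DR·Δt / A = 1231 × 7200 / (493 km²) = 17.98 mm.
The 1-cm UH is the DRH scaled by (10 mm)/d, so U_p = 363.0 × 10/17.98 = 202 m³/s.

U_p ≈ 202 m³/s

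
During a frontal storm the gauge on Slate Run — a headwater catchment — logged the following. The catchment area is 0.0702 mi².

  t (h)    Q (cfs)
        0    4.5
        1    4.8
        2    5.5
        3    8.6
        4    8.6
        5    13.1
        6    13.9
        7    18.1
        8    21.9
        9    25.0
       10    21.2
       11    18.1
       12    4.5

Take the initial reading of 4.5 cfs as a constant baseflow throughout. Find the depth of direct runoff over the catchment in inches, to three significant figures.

d ≈ 2.41 in

Direct runoff: 0.0, 0.3, 1.0, 4.1, 4.1, 8.6, 9.4, 13.6, 17.4, 20.5, 16.7, 13.6, 0.0 cfs; ΣQ_DR = 109.3 cfs.
V = ΣQ_DR · Δt = 109.3 × 3600 s = 3.935 × 10^5 ft³.
Over A = 0.0702 mi², depth = V / A = 2.41 in.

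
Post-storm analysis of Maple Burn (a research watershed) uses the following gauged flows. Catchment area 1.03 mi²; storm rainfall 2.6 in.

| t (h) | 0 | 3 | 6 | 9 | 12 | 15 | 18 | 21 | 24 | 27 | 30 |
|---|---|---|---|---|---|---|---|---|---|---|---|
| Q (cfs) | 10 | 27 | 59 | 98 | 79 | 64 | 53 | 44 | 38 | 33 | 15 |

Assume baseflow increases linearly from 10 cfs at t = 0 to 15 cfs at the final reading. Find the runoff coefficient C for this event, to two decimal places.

ΣQ_DR = 382.5 cfs; V = ΣQ_DR·Δt = 4.131 × 10^6 ft³.
Runoff depth d = V / A = 1.726 in.
C = d / P = 1.726 / 2.6 = 0.66.

C ≈ 0.66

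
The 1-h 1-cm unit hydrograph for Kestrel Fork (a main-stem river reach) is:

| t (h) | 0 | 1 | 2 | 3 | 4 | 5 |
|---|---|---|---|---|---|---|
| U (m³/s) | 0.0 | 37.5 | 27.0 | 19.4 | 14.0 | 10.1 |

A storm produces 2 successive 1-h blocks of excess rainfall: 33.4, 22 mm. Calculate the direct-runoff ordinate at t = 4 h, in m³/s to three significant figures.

By discrete convolution, Q_j = Σ (P_i / 10 mm) · U_{j−i}.
At t = 4 h (j=4): Q = (33.4/10)·14.0 + (22/10)·19.4 = 89.4 m³/s.

Q ≈ 89.4 m³/s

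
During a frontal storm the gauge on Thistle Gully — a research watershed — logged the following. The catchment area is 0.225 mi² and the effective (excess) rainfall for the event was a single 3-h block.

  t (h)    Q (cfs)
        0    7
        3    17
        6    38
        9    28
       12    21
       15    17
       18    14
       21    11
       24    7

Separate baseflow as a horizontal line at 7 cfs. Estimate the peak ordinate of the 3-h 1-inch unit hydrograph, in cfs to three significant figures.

Direct runoff: 0.0, 10.0, 31.0, 21.0, 14.0, 10.0, 7.0, 4.0, 0.0 cfs; ΣQ_DR = 97.00 cfs, peak = 31.0 cfs.
Runoff depth d = ΣQ_DR·Δt / A = 97.00 × 10800 / (0.225 mi²) = 2.004 in.
The 1-inch UH is the DRH scaled by (1 in)/d, so U_p = 31.0 × 1/2.004 = 15.5 cfs.

U_p ≈ 15.5 cfs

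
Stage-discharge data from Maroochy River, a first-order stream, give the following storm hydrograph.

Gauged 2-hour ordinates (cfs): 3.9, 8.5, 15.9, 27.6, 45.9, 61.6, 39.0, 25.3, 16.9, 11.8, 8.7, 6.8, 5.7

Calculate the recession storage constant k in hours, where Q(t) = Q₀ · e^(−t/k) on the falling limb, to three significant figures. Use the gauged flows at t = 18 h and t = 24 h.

k ≈ 8.25 h

On the falling limb, Q drops from 11.8 to 5.7 cfs between t = 18 h and t = 24 h (Δt = 6 h).
k = −Δt / ln(Q₂/Q₁) = −6 / ln(5.7/11.8) = 8.25 h.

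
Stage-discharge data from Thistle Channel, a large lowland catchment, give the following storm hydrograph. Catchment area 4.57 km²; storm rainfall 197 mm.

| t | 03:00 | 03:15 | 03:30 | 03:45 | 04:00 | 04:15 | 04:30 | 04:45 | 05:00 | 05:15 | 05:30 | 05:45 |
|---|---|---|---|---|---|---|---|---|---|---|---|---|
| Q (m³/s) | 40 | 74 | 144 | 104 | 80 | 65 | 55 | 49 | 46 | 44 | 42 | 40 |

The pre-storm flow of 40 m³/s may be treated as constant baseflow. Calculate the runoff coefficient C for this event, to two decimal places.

C ≈ 0.30

ΣQ_DR = 303.0 m³/s; V = ΣQ_DR·Δt = 2.727 × 10^5 m³.
Runoff depth d = V / A = 59.67 mm.
C = d / P = 59.67 / 197 = 0.30.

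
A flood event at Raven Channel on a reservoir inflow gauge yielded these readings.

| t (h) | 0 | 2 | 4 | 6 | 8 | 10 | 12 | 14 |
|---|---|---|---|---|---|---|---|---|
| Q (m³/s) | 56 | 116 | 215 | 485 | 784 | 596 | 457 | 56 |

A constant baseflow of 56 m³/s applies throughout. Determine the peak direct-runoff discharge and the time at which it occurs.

Q_p = 728.0 m³/s at t = 8 h

Subtracting baseflow gives direct-runoff ordinates: 0.0, 60.0, 159.0, 429.0, 728.0, 540.0, 401.0, 0.0 m³/s.
The maximum is 728.0 m³/s, occurring at the reading for t = 8 h.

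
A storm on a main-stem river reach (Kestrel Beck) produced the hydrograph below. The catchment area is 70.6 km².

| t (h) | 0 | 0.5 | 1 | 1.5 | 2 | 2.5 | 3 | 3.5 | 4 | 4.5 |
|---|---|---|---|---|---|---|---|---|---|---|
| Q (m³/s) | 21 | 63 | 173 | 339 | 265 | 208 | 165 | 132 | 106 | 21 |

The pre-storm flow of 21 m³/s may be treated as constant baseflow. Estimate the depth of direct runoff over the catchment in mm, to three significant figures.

Direct runoff: 0.0, 42.0, 152.0, 318.0, 244.0, 187.0, 144.0, 111.0, 85.0, 0.0 m³/s; ΣQ_DR = 1283 m³/s.
V = ΣQ_DR · Δt = 1283 × 1800 s = 2.309 × 10^6 m³.
Over A = 70.6 km², depth = V / A = 32.7 mm.

d ≈ 32.7 mm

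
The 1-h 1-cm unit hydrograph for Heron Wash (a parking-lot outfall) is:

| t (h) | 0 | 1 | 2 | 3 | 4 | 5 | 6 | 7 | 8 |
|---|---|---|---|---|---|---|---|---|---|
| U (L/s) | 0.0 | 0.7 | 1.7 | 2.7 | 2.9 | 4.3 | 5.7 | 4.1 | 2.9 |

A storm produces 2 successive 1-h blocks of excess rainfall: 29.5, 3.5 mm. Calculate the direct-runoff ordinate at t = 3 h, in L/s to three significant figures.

By discrete convolution, Q_j = Σ (P_i / 10 mm) · U_{j−i}.
At t = 3 h (j=3): Q = (29.5/10)·2.7 + (3.5/10)·1.7 = 8.56 L/s.

Q ≈ 8.56 L/s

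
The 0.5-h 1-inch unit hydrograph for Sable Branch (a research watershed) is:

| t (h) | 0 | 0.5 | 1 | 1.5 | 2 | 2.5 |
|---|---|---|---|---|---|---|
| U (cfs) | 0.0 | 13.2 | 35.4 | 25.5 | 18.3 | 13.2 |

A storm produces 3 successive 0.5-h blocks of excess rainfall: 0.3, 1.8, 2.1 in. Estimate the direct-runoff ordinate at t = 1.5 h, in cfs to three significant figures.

Q ≈ 99.1 cfs

By discrete convolution, Q_j = Σ (P_i / 1 in) · U_{j−i}.
At t = 1.5 h (j=3): Q = (0.3/1)·25.5 + (1.8/1)·35.4 + (2.1/1)·13.2 = 99.1 cfs.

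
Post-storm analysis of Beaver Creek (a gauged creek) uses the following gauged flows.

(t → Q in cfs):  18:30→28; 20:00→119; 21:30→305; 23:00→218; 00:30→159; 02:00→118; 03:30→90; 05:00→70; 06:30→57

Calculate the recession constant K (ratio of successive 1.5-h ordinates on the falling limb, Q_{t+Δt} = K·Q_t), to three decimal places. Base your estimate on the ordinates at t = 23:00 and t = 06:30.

K ≈ 0.765

Using the recession-limb readings at t = 23:00 and t = 06:30: Q falls from 218 to 57 cfs over 5 intervals.
K = (Q₂/Q₁)^(1/5) = (57/218)^(1/5) = 0.765.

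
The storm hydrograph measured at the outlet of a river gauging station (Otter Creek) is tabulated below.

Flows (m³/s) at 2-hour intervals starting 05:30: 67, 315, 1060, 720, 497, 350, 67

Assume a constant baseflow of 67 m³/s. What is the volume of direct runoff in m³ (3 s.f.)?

Direct-runoff ordinates (Q − Q_b): 0.0, 248.0, 993.0, 653.0, 430.0, 283.0, 0.0 m³/s.
ΣQ_DR = 2607 m³/s.
With Δt = 2 h = 7200 s, V = ΣQ_DR · Δt = 2607 × 7200 = 1.88 × 10^7 m³.

V ≈ 1.88 × 10^7 m³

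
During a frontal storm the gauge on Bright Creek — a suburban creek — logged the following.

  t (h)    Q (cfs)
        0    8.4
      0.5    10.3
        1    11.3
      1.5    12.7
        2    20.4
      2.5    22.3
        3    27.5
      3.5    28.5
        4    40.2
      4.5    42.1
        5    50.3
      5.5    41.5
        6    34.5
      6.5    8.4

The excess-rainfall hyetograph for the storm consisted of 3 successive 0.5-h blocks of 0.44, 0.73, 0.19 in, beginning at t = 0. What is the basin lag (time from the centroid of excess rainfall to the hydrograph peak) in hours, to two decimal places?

t_L ≈ 4.34 h

Centroid of excess rainfall: t_c = Σ P_i·t̄_i / ΣP_i = 0.6581 h (block centres at 0.25, 0.75, 1.25 h).
Hydrograph peak occurs at t = 5 h, so basin lag t_L = 5 − 0.6581 = 4.34 h.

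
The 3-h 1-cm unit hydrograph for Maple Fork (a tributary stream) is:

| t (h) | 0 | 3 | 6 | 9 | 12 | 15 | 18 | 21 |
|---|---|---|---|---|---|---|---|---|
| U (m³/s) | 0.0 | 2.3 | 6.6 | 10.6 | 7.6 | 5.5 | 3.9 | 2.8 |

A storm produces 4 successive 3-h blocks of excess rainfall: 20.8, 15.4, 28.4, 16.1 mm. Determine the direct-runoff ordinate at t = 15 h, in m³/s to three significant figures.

Q ≈ 63.9 m³/s

By discrete convolution, Q_j = Σ (P_i / 10 mm) · U_{j−i}.
At t = 15 h (j=5): Q = (20.8/10)·5.5 + (15.4/10)·7.6 + (28.4/10)·10.6 + (16.1/10)·6.6 = 63.9 m³/s.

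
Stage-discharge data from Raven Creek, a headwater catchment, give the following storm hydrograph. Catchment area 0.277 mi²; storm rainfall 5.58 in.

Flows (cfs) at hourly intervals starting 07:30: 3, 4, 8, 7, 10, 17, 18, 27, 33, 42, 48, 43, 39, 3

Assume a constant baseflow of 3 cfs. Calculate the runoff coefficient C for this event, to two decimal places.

ΣQ_DR = 260.0 cfs; V = ΣQ_DR·Δt = 9.360 × 10^5 ft³.
Runoff depth d = V / A = 1.454 in.
C = d / P = 1.454 / 5.58 = 0.26.

C ≈ 0.26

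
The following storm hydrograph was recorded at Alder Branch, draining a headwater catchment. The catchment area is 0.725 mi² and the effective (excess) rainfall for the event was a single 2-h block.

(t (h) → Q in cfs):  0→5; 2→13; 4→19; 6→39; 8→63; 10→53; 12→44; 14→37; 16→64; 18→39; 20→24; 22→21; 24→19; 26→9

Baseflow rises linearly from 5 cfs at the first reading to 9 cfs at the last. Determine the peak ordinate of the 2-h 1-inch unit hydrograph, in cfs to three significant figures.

U_p ≈ 37.8 cfs

Direct runoff: 0.00, 7.69, 13.38, 33.08, 56.77, 46.46, 37.15, 29.85, 56.54, 31.23, 15.92, 12.62, 10.31, 0.00 cfs; ΣQ_DR = 351.0 cfs, peak = 56.77 cfs.
Runoff depth d = ΣQ_DR·Δt / A = 351.0 × 7200 / (0.725 mi²) = 1.500 in.
The 1-inch UH is the DRH scaled by (1 in)/d, so U_p = 56.77 × 1/1.500 = 37.8 cfs.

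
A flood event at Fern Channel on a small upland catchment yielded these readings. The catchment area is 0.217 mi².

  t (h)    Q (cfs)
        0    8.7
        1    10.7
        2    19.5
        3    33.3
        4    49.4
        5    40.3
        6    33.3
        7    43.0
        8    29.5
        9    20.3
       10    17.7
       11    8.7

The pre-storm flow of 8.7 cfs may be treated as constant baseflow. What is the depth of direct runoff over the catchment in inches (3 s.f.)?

d ≈ 1.50 in

Direct runoff: 0.0, 2.0, 10.8, 24.6, 40.7, 31.6, 24.6, 34.3, 20.8, 11.6, 9.0, 0.0 cfs; ΣQ_DR = 210.0 cfs.
V = ΣQ_DR · Δt = 210.0 × 3600 s = 7.560 × 10^5 ft³.
Over A = 0.217 mi², depth = V / A = 1.50 in.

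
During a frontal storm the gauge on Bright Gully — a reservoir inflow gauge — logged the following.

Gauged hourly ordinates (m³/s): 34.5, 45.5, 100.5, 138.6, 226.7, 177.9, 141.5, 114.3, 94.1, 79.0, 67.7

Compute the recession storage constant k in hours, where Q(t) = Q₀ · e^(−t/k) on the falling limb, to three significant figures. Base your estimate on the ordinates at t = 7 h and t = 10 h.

On the falling limb, Q drops from 114.3 to 67.7 m³/s between t = 7 h and t = 10 h (Δt = 3 h).
k = −Δt / ln(Q₂/Q₁) = −3 / ln(67.7/114.3) = 5.73 h.

k ≈ 5.73 h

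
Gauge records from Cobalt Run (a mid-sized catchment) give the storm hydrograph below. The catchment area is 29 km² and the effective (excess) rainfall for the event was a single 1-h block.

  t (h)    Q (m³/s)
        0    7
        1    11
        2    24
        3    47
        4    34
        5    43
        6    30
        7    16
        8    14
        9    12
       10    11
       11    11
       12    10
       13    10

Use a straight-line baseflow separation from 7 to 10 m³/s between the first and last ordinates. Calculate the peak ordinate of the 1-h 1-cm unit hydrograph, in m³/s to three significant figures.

U_p ≈ 19.7 m³/s

Direct runoff: 0.00, 3.77, 16.54, 39.31, 26.08, 34.85, 21.62, 7.38, 5.15, 2.92, 1.69, 1.46, 0.23, 0.00 m³/s; ΣQ_DR = 161.0 m³/s, peak = 39.31 m³/s.
Runoff depth d = ΣQ_DR·Δt / A = 161.0 × 3600 / (29 km²) = 19.99 mm.
The 1-cm UH is the DRH scaled by (10 mm)/d, so U_p = 39.31 × 10/19.99 = 19.7 m³/s.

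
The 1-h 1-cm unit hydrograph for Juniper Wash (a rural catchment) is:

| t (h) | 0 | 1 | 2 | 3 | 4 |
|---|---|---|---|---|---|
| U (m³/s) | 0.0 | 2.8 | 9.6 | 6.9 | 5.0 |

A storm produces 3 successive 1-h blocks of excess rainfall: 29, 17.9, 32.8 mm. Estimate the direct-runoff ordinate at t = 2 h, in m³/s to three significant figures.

By discrete convolution, Q_j = Σ (P_i / 10 mm) · U_{j−i}.
At t = 2 h (j=2): Q = (29/10)·9.6 + (17.9/10)·2.8 + (32.8/10)·0.0 = 32.9 m³/s.

Q ≈ 32.9 m³/s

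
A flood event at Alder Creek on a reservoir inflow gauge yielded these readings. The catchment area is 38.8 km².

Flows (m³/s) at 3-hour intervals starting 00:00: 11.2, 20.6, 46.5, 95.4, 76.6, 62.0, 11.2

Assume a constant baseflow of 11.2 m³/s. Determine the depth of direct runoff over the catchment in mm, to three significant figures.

Direct runoff: 0.0, 9.4, 35.3, 84.2, 65.4, 50.8, 0.0 m³/s; ΣQ_DR = 245.1 m³/s.
V = ΣQ_DR · Δt = 245.1 × 10800 s = 2.647 × 10^6 m³.
Over A = 38.8 km², depth = V / A = 68.2 mm.

d ≈ 68.2 mm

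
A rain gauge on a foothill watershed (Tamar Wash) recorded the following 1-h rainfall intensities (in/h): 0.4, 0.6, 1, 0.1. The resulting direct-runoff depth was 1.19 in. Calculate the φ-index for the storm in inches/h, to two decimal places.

Only the 3 blocks with intensity above φ contribute runoff: 0.4, 0.6, 1 in/h.
Σ(I−φ)·Δt = d  ⇒  (0.4+0.6+1 − 3φ)·1 = 1.19
φ = (2.000 − 1.19/1) / 3 = 0.27 in/h.

φ ≈ 0.27 in/h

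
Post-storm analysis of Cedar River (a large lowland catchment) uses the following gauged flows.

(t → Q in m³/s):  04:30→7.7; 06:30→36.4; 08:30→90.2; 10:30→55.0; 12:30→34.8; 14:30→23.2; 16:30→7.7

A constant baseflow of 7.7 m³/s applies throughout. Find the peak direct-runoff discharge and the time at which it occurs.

Subtracting baseflow gives direct-runoff ordinates: 0.0, 28.7, 82.5, 47.3, 27.1, 15.5, 0.0 m³/s.
The maximum is 82.5 m³/s, occurring at the reading for t = 08:30.

Q_p = 82.5 m³/s at t = 08:30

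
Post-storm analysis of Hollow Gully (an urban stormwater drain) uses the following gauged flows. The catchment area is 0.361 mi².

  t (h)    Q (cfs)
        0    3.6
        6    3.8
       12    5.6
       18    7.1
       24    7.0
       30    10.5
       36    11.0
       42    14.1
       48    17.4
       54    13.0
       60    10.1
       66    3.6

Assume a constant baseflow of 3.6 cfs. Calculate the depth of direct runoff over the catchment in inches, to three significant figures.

Direct runoff: 0.0, 0.2, 2.0, 3.5, 3.4, 6.9, 7.4, 10.5, 13.8, 9.4, 6.5, 0.0 cfs; ΣQ_DR = 63.60 cfs.
V = ΣQ_DR · Δt = 63.60 × 21600 s = 1.374 × 10^6 ft³.
Over A = 0.361 mi², depth = V / A = 1.64 in.

d ≈ 1.64 in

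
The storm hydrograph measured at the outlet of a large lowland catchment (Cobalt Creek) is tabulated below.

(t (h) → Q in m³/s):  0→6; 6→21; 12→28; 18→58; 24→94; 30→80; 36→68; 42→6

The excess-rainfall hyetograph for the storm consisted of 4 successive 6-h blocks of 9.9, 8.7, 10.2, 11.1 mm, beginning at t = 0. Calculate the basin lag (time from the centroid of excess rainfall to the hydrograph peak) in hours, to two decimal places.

t_L ≈ 11.62 h

Centroid of excess rainfall: t_c = Σ P_i·t̄_i / ΣP_i = 12.3835 h (block centres at 3, 9, 15, 21 h).
Hydrograph peak occurs at t = 24 h, so basin lag t_L = 24 − 12.3835 = 11.62 h.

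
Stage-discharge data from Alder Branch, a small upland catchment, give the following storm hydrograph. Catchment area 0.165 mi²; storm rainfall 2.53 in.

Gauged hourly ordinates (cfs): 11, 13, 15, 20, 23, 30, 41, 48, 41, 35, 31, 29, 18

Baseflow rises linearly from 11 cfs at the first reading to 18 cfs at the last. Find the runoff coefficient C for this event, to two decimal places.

C ≈ 0.62

ΣQ_DR = 166.5 cfs; V = ΣQ_DR·Δt = 5.994 × 10^5 ft³.
Runoff depth d = V / A = 1.564 in.
C = d / P = 1.564 / 2.53 = 0.62.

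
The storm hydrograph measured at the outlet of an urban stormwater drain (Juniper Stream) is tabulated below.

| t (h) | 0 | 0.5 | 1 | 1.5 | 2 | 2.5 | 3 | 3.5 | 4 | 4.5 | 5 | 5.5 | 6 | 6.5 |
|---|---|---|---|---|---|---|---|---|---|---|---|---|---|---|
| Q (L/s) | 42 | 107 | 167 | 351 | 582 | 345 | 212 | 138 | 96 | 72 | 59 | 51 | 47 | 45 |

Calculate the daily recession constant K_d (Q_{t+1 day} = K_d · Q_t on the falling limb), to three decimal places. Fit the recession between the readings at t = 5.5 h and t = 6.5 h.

Between t = 5.5 h and t = 6.5 h the flow falls from 51 to 45 L/s over 2×0.5 h = 1 h.
Per-interval ratio K = (45/51)^(1/2) = 0.9393; K_d = K^(24/0.5) = 0.050.

K_d ≈ 0.050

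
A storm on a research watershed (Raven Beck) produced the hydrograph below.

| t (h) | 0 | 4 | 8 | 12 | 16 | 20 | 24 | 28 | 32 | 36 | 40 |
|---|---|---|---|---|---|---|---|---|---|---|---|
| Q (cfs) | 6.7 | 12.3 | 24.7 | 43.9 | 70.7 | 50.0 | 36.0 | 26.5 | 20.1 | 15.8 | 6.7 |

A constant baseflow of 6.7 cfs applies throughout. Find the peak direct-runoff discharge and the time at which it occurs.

Q_p = 64.0 cfs at t = 16 h

Subtracting baseflow gives direct-runoff ordinates: 0.0, 5.6, 18.0, 37.2, 64.0, 43.3, 29.3, 19.8, 13.4, 9.1, 0.0 cfs.
The maximum is 64.0 cfs, occurring at the reading for t = 16 h.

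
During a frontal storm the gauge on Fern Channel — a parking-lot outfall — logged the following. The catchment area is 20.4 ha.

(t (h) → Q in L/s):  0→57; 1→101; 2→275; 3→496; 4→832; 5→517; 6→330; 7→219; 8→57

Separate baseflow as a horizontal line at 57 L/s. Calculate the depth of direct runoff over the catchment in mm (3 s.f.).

d ≈ 41.8 mm

Direct runoff: 0.0, 44.0, 218.0, 439.0, 775.0, 460.0, 273.0, 162.0, 0.0 L/s; ΣQ_DR = 2371 L/s.
V = ΣQ_DR · Δt = 2371 × 3600 s = 8.536 × 10^6 L.
Over A = 20.4 ha, depth = V / A = 41.8 mm.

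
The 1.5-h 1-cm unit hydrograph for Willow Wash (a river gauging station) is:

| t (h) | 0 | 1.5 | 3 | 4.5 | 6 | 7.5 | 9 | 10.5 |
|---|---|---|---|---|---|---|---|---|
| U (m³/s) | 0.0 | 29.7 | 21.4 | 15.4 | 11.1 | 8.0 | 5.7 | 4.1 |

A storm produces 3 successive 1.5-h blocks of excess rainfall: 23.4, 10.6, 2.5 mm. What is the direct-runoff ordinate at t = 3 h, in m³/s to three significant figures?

Q ≈ 81.6 m³/s

By discrete convolution, Q_j = Σ (P_i / 10 mm) · U_{j−i}.
At t = 3 h (j=2): Q = (23.4/10)·21.4 + (10.6/10)·29.7 + (2.5/10)·0.0 = 81.6 m³/s.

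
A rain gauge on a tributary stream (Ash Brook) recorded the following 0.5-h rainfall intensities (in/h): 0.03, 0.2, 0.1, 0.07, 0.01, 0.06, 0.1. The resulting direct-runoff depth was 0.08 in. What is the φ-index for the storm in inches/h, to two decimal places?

φ ≈ 0.08 in/h

Only the 3 blocks with intensity above φ contribute runoff: 0.2, 0.1, 0.1 in/h.
Σ(I−φ)·Δt = d  ⇒  (0.2+0.1+0.1 − 3φ)·0.5 = 0.08
φ = (0.4000 − 0.08/0.5) / 3 = 0.08 in/h.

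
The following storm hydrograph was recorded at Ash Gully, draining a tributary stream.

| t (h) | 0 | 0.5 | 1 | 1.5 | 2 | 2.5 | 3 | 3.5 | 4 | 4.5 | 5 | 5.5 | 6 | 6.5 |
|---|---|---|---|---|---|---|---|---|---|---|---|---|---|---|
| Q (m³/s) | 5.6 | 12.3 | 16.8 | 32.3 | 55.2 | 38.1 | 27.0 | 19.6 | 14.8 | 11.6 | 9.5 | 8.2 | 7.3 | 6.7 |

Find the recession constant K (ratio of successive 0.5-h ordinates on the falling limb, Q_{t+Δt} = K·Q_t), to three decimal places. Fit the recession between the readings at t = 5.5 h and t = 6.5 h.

K ≈ 0.904

Using the recession-limb readings at t = 5.5 h and t = 6.5 h: Q falls from 8.2 to 6.7 m³/s over 2 intervals.
K = (Q₂/Q₁)^(1/2) = (6.7/8.2)^(1/2) = 0.904.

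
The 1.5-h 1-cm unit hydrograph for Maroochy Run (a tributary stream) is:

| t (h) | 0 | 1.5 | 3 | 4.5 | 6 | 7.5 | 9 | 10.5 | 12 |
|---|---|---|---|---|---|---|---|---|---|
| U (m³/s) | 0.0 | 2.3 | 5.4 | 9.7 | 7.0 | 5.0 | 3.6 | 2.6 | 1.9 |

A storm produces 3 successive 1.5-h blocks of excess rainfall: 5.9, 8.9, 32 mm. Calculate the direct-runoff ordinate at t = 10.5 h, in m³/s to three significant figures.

By discrete convolution, Q_j = Σ (P_i / 10 mm) · U_{j−i}.
At t = 10.5 h (j=7): Q = (5.9/10)·2.6 + (8.9/10)·3.6 + (32/10)·5.0 = 20.7 m³/s.

Q ≈ 20.7 m³/s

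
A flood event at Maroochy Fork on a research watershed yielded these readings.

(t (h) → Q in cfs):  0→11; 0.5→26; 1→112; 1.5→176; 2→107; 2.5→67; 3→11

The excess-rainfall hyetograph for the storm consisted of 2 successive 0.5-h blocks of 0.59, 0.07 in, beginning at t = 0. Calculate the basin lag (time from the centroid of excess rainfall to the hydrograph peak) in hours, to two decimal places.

t_L ≈ 1.20 h

Centroid of excess rainfall: t_c = Σ P_i·t̄_i / ΣP_i = 0.3030 h (block centres at 0.25, 0.75 h).
Hydrograph peak occurs at t = 1.5 h, so basin lag t_L = 1.5 − 0.3030 = 1.20 h.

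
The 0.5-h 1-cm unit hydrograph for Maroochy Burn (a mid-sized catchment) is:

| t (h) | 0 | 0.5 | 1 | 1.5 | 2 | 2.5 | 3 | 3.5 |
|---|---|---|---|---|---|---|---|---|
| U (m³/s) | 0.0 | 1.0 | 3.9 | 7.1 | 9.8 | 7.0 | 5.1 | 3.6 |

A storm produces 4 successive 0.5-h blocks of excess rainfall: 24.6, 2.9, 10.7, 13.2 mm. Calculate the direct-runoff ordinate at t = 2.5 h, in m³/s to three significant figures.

Q ≈ 32.8 m³/s

By discrete convolution, Q_j = Σ (P_i / 10 mm) · U_{j−i}.
At t = 2.5 h (j=5): Q = (24.6/10)·7.0 + (2.9/10)·9.8 + (10.7/10)·7.1 + (13.2/10)·3.9 = 32.8 m³/s.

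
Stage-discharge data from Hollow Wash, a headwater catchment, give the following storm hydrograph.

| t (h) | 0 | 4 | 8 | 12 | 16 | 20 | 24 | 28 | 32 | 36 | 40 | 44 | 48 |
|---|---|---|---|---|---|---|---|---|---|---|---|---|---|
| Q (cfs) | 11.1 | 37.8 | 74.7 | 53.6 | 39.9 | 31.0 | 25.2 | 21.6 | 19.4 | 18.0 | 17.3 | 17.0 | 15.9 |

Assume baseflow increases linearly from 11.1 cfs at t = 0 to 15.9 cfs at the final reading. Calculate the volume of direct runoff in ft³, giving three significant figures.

V ≈ 2.98 × 10^6 ft³

Direct-runoff ordinates (Q − Q_b): 0.00, 26.30, 62.80, 41.30, 27.20, 17.90, 11.70, 7.70, 5.10, 3.30, 2.20, 1.50, 0.00 cfs.
ΣQ_DR = 207.0 cfs.
With Δt = 4 h = 14400 s, V = ΣQ_DR · Δt = 207.0 × 14400 = 2.98 × 10^6 ft³.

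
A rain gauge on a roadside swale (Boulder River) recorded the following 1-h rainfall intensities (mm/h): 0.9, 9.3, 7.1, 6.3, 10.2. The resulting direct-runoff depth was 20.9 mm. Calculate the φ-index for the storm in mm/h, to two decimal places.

Only the 4 blocks with intensity above φ contribute runoff: 9.3, 7.1, 6.3, 10.2 mm/h.
Σ(I−φ)·Δt = d  ⇒  (9.3+7.1+6.3+10.2 − 4φ)·1 = 20.9
φ = (32.90 − 20.9/1) / 4 = 3.00 mm/h.

φ ≈ 3.00 mm/h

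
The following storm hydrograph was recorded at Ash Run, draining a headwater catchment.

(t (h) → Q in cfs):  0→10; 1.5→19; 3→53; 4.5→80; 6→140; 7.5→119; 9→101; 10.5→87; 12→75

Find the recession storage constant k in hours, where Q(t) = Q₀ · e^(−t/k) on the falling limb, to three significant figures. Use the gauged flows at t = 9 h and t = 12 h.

On the falling limb, Q drops from 101 to 75 cfs between t = 9 h and t = 12 h (Δt = 3 h).
k = −Δt / ln(Q₂/Q₁) = −3 / ln(75/101) = 10.1 h.

k ≈ 10.1 h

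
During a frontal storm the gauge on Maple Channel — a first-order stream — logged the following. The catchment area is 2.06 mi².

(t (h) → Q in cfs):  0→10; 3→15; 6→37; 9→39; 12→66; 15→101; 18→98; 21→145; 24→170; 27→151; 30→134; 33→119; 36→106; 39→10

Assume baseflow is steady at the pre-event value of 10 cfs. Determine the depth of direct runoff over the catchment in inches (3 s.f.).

d ≈ 2.39 in

Direct runoff: 0.0, 5.0, 27.0, 29.0, 56.0, 91.0, 88.0, 135.0, 160.0, 141.0, 124.0, 109.0, 96.0, 0.0 cfs; ΣQ_DR = 1061 cfs.
V = ΣQ_DR · Δt = 1061 × 10800 s = 1.146 × 10^7 ft³.
Over A = 2.06 mi², depth = V / A = 2.39 in.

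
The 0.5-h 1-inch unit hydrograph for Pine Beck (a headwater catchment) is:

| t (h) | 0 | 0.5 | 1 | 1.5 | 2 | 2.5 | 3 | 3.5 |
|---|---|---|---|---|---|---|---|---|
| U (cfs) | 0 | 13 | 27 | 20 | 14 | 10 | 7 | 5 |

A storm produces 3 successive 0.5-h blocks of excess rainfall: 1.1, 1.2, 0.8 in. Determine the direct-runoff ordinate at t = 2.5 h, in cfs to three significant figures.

Q ≈ 43.8 cfs

By discrete convolution, Q_j = Σ (P_i / 1 in) · U_{j−i}.
At t = 2.5 h (j=5): Q = (1.1/1)·10 + (1.2/1)·14 + (0.8/1)·20 = 43.8 cfs.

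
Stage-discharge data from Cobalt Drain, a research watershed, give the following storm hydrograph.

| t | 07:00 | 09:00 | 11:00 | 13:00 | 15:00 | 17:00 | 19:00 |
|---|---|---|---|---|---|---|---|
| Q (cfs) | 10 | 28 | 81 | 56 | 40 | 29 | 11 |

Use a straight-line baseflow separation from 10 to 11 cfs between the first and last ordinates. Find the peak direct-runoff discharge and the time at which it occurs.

Q_p = 70.67 cfs at t = 11:00

Subtracting baseflow gives direct-runoff ordinates: 0.00, 17.83, 70.67, 45.50, 29.33, 18.17, 0.00 cfs.
The maximum is 70.67 cfs, occurring at the reading for t = 11:00.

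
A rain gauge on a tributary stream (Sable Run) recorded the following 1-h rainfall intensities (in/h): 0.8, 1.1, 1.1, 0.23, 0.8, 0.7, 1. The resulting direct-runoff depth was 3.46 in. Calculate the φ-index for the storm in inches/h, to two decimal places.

Only the 6 blocks with intensity above φ contribute runoff: 0.8, 1.1, 1.1, 0.8, 0.7, 1 in/h.
Σ(I−φ)·Δt = d  ⇒  (0.8+1.1+1.1+0.8+0.7+1 − 6φ)·1 = 3.46
φ = (5.500 − 3.46/1) / 6 = 0.34 in/h.

φ ≈ 0.34 in/h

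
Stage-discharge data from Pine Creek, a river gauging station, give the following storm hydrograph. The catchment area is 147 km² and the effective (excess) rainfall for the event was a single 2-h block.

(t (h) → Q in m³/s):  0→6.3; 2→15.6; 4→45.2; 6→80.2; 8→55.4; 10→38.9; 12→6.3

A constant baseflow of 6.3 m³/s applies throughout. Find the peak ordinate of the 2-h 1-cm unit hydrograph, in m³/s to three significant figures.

U_p ≈ 74.0 m³/s

Direct runoff: 0.0, 9.3, 38.9, 73.9, 49.1, 32.6, 0.0 m³/s; ΣQ_DR = 203.8 m³/s, peak = 73.9 m³/s.
Runoff depth d = ΣQ_DR·Δt / A = 203.8 × 7200 / (147 km²) = 9.982 mm.
The 1-cm UH is the DRH scaled by (10 mm)/d, so U_p = 73.9 × 10/9.982 = 74.0 m³/s.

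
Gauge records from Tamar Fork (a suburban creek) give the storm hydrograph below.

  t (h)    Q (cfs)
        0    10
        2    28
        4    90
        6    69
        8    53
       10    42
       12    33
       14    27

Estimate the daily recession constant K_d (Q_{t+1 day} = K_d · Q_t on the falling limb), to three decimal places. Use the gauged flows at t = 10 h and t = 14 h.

K_d ≈ 0.071

Between t = 10 h and t = 14 h the flow falls from 42 to 27 cfs over 2×2 h = 4 h.
Per-interval ratio K = (27/42)^(1/2) = 0.8018; K_d = K^(24/2) = 0.071.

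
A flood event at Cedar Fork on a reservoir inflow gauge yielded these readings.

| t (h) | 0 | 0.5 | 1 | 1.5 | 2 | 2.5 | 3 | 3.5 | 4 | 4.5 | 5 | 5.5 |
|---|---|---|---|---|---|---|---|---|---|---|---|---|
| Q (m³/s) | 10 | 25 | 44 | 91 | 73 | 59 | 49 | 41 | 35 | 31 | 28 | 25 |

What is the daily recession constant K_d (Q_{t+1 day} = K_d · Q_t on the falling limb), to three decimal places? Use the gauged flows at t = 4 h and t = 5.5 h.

Between t = 4 h and t = 5.5 h the flow falls from 35 to 25 m³/s over 3×0.5 h = 1.5 h.
Per-interval ratio K = (25/35)^(1/3) = 0.8939; K_d = K^(24/0.5) = 0.005.

K_d ≈ 0.005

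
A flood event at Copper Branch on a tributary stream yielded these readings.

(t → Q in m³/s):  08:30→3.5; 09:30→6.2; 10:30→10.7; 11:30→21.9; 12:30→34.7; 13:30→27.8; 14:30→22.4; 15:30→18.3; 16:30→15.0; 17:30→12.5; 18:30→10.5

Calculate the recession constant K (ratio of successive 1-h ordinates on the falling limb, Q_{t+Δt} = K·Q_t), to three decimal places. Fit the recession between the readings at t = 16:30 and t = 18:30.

K ≈ 0.837

Using the recession-limb readings at t = 16:30 and t = 18:30: Q falls from 15.0 to 10.5 m³/s over 2 intervals.
K = (Q₂/Q₁)^(1/2) = (10.5/15.0)^(1/2) = 0.837.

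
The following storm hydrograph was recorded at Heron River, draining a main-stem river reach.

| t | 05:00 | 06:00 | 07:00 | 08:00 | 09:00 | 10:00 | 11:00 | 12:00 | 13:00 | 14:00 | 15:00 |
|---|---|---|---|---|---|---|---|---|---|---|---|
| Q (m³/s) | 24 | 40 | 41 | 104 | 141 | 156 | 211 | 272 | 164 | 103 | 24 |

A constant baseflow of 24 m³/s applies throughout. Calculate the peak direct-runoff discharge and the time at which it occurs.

Subtracting baseflow gives direct-runoff ordinates: 0.0, 16.0, 17.0, 80.0, 117.0, 132.0, 187.0, 248.0, 140.0, 79.0, 0.0 m³/s.
The maximum is 248.0 m³/s, occurring at the reading for t = 12:00.

Q_p = 248.0 m³/s at t = 12:00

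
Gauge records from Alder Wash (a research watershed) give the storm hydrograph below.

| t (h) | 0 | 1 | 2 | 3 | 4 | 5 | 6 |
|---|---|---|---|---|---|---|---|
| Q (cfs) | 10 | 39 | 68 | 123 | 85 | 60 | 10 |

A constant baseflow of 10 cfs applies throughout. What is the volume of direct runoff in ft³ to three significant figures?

V ≈ 1.17 × 10^6 ft³

Direct-runoff ordinates (Q − Q_b): 0.0, 29.0, 58.0, 113.0, 75.0, 50.0, 0.0 cfs.
ΣQ_DR = 325.0 cfs.
With Δt = 1 h = 3600 s, V = ΣQ_DR · Δt = 325.0 × 3600 = 1.17 × 10^6 ft³.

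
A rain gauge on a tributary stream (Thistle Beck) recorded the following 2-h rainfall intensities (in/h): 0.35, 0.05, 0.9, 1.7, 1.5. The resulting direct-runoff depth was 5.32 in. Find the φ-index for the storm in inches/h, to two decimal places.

Only the 3 blocks with intensity above φ contribute runoff: 0.9, 1.7, 1.5 in/h.
Σ(I−φ)·Δt = d  ⇒  (0.9+1.7+1.5 − 3φ)·2 = 5.32
φ = (4.100 − 5.32/2) / 3 = 0.48 in/h.

φ ≈ 0.48 in/h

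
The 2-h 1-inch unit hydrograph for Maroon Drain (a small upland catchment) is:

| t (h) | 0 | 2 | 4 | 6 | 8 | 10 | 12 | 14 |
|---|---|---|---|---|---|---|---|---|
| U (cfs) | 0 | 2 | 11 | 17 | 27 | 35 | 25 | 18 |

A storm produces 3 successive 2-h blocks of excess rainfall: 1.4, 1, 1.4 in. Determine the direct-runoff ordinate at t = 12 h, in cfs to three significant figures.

By discrete convolution, Q_j = Σ (P_i / 1 in) · U_{j−i}.
At t = 12 h (j=6): Q = (1.4/1)·25 + (1/1)·35 + (1.4/1)·27 = 108 cfs.

Q ≈ 108 cfs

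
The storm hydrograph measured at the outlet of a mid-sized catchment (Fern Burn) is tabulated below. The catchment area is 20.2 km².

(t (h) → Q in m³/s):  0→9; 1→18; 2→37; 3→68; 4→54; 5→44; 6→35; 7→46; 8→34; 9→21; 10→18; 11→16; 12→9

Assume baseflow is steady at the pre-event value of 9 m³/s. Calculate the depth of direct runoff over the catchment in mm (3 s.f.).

d ≈ 52.0 mm

Direct runoff: 0.0, 9.0, 28.0, 59.0, 45.0, 35.0, 26.0, 37.0, 25.0, 12.0, 9.0, 7.0, 0.0 m³/s; ΣQ_DR = 292.0 m³/s.
V = ΣQ_DR · Δt = 292.0 × 3600 s = 1.051 × 10^6 m³.
Over A = 20.2 km², depth = V / A = 52.0 mm.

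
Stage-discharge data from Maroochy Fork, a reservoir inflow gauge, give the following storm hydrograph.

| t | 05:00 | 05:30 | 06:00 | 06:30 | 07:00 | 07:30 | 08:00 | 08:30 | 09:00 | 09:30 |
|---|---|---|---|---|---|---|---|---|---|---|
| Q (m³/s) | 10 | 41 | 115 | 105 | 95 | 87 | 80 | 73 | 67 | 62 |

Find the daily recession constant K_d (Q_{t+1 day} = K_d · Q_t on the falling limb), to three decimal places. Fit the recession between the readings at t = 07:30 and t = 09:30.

Between t = 07:30 and t = 09:30 the flow falls from 87 to 62 m³/s over 4×0.5 h = 2 h.
Per-interval ratio K = (62/87)^(1/4) = 0.9188; K_d = K^(24/0.5) = 0.017.

K_d ≈ 0.017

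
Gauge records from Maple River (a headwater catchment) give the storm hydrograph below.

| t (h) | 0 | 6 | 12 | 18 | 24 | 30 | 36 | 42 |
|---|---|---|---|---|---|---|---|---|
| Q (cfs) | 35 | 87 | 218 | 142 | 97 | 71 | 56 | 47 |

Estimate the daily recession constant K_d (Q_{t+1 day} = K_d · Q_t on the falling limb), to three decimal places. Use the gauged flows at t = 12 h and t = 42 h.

Between t = 12 h and t = 42 h the flow falls from 218 to 47 cfs over 5×6 h = 30 h.
Per-interval ratio K = (47/218)^(1/5) = 0.7357; K_d = K^(24/6) = 0.293.

K_d ≈ 0.293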